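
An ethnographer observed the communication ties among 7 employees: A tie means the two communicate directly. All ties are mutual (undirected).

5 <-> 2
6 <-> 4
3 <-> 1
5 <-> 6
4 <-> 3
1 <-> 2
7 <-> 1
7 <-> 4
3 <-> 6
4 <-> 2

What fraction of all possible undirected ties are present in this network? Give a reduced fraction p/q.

There are 10 edges and 7 nodes, so the maximum possible is C(7,2) = 21.
Density = 10/21.

10/21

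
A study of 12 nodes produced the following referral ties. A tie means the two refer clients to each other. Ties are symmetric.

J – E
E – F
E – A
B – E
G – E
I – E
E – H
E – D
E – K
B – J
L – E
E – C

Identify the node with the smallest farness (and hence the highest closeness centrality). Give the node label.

E

Farness (sum of distances to all others) for each node — A:21, B:20, C:21, D:21, E:11, F:21, G:21, H:21, I:21, J:20, K:21, L:21.
The smallest farness is 11, for E, so E has the highest closeness.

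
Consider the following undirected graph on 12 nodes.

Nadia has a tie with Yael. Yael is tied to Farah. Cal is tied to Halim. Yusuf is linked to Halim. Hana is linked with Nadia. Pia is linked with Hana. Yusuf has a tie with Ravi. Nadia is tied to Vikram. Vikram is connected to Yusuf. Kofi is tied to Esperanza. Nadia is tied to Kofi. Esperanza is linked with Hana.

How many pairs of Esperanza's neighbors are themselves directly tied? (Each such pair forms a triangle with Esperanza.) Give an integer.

0

Esperanza's neighbors are Hana and Kofi, but none of them are tied to each other, so no triangle contains Esperanza.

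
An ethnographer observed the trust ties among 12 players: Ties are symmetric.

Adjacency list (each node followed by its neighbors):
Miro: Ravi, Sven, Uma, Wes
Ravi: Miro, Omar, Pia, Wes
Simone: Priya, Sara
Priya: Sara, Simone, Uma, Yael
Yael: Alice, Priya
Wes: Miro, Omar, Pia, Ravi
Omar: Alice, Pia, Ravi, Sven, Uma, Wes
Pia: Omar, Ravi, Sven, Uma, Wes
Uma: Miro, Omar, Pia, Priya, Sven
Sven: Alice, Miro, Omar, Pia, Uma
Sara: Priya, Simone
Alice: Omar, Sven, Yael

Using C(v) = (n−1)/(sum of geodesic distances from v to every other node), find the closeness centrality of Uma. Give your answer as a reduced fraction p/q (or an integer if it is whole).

11/17

Distances from Uma: Alice:2, Miro:1, Omar:1, Pia:1, Priya:1, Ravi:2, Sara:2, Simone:2, Sven:1, Wes:2, Yael:2. Sum = 17.
n = 12, so closeness = 11/17.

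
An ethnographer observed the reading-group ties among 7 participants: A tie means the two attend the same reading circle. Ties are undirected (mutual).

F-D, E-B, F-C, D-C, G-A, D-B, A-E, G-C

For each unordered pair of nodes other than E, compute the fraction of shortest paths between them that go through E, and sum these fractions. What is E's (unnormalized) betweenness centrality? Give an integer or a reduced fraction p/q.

2

Pairs whose geodesics pass through E — G–B: 1/2; A–B: 1; A–D: 1/2.
All other pairs contribute 0.
Summing the contributions gives betweenness(E) = 2.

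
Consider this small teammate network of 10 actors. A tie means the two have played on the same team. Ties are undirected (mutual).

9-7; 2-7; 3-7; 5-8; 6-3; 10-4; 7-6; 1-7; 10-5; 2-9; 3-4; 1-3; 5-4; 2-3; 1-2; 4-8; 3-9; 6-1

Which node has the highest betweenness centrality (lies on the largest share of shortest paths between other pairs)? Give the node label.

Unnormalized betweenness of each node: 1:1/3, 2:1/3, 3:127/6, 4:37/2, 5:1/2, 6:0, 7:7/6, 8:0, 9:0, 10:0.
3 has the largest value, 127/6, making it the main broker — the node through which the most shortest paths run.

3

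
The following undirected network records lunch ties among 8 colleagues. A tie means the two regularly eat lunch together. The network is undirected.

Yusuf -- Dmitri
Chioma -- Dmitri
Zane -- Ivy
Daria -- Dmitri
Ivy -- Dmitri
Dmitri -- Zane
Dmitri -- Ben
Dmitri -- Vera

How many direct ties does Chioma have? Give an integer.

Chioma is directly tied to Dmitri. That is 1 neighbor, so the degree of Chioma is 1.

1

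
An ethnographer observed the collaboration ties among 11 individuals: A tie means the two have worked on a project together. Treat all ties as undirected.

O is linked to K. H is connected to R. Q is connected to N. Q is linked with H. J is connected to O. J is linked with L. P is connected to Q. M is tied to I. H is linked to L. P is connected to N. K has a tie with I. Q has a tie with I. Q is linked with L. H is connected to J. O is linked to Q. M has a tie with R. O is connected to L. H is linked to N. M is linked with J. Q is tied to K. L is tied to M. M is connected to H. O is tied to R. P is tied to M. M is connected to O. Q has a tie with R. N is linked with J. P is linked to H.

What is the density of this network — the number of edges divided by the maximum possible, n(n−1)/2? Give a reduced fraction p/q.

There are 28 edges and 11 nodes, so the maximum possible is C(11,2) = 55.
Density = 28/55.

28/55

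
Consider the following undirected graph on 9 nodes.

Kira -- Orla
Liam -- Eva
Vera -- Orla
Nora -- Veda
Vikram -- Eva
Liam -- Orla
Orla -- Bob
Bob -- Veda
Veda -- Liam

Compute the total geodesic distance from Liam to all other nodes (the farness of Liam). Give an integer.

Distances from Liam: Bob:2, Eva:1, Kira:2, Nora:2, Orla:1, Veda:1, Vera:2, Vikram:2.
Sum = 2 + 1 + 2 + 2 + 1 + 1 + 2 + 2 = 13.

13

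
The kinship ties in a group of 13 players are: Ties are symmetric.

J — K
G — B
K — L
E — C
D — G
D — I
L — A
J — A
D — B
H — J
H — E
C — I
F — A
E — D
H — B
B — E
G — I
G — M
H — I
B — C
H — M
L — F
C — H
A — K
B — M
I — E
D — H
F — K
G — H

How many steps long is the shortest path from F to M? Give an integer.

4

One shortest route is F – A – J – H – M, which uses 4 edges, and at distance 3 from F we only reach {H}, which does not include M. So d(F,M) = 4.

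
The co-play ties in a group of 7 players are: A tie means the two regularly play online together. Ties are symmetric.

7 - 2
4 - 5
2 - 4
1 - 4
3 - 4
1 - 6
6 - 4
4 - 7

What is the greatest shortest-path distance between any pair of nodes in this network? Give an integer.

2

Eccentricity of each node (its greatest distance to any other): 1:2, 2:2, 3:2, 4:1, 5:2, 6:2, 7:2.
The maximum eccentricity is 2, realized for instance by the pair 1–5 via 1 – 4 – 5. So the diameter is 2.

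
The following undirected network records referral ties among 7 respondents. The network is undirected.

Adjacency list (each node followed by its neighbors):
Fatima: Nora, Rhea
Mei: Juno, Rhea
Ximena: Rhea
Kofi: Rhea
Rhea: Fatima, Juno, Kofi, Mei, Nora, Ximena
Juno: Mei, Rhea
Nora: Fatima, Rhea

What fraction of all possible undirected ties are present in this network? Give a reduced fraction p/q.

There are 8 edges and 7 nodes, so the maximum possible is C(7,2) = 21.
Density = 8/21.

8/21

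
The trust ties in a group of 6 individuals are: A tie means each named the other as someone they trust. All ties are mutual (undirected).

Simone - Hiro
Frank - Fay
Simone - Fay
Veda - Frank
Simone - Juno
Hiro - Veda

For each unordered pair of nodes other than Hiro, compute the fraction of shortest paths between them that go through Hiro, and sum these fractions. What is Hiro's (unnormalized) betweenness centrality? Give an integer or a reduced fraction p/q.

Pairs whose geodesics pass through Hiro — Juno–Veda: 1; Simone–Veda: 1.
All other pairs contribute 0.
Summing the contributions gives betweenness(Hiro) = 2.

2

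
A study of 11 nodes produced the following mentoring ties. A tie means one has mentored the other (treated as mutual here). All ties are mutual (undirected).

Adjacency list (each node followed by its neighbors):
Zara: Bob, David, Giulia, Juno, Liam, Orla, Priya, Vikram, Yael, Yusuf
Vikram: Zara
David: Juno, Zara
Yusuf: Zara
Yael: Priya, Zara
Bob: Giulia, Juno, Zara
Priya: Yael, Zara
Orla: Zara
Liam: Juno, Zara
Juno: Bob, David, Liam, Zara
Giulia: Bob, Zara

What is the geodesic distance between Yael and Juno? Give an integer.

One shortest route is Yael – Zara – Juno, which uses 2 edges, and Yael and Juno are not directly tied, so nothing shorter exists. So d(Yael,Juno) = 2.

2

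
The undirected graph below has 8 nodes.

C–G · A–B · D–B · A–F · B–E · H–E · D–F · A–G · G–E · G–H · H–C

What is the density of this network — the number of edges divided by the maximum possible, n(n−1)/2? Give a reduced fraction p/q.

There are 11 edges and 8 nodes, so the maximum possible is C(8,2) = 28.
Density = 11/28.

11/28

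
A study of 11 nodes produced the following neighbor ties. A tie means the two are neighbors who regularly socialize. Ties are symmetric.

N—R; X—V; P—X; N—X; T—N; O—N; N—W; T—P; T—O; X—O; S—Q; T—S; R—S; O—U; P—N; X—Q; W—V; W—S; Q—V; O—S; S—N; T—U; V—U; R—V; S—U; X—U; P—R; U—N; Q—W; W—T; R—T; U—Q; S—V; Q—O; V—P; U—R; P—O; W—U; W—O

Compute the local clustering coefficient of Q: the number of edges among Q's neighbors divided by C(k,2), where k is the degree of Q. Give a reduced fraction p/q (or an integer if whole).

4/5

Q's neighbors: O, S, U, V, W, and X (k = 6).
Possible neighbor pairs: C(6,2) = 15. Edges among them: O–S, O–U, O–W, O–X, S–U, S–V, S–W, U–V, U–W, U–X, V–W, V–X → e = 12.
Clustering(Q) = 12/15 = 4/5.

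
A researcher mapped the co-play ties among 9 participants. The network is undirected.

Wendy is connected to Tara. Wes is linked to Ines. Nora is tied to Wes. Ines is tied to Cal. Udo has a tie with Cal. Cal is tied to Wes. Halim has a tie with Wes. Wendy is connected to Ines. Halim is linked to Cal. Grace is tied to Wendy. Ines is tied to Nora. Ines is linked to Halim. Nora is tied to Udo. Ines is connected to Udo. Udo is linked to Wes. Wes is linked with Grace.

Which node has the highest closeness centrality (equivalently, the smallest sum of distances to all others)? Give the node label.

Farness (sum of distances to all others) for each node — Cal:13, Grace:14, Halim:14, Ines:10, Nora:14, Tara:20, Udo:13, Wendy:13, Wes:11.
The smallest farness is 10, for Ines, so Ines has the highest closeness.

Ines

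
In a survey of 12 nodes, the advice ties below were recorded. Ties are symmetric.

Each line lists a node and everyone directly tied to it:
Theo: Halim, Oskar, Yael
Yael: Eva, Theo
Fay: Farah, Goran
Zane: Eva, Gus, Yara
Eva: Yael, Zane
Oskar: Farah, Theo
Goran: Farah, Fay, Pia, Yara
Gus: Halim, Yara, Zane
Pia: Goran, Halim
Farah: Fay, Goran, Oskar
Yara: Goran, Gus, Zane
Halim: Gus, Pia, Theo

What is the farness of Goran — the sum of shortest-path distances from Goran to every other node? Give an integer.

22

Distances from Goran: Eva:3, Farah:1, Fay:1, Gus:2, Halim:2, Oskar:2, Pia:1, Theo:3, Yael:4, Yara:1, Zane:2.
Sum = 3 + 1 + 1 + 2 + 2 + 2 + 1 + 3 + 4 + 1 + 2 = 22.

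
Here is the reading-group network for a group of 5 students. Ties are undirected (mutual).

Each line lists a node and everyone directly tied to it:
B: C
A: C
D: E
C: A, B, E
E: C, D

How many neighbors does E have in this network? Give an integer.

E is directly tied to C and D. That is 2 neighbors, so the degree of E is 2.

2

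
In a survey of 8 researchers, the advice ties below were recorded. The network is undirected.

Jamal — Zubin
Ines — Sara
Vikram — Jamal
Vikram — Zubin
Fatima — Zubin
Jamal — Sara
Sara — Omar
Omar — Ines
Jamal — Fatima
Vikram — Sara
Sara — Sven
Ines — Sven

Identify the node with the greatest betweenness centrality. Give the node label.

Unnormalized betweenness of each node: Fatima:0, Ines:1/2, Jamal:13/2, Omar:0, Sara:25/2, Sven:0, Vikram:2, Zubin:1/2.
Sara has the largest value, 25/2, making it the main broker — the node through which the most shortest paths run.

Sara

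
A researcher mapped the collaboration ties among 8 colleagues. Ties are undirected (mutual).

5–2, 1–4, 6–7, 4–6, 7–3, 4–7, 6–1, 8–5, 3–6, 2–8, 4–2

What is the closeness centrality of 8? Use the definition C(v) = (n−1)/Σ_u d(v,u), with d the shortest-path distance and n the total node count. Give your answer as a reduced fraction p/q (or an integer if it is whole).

Distances from 8: 1:3, 2:1, 3:4, 4:2, 5:1, 6:3, 7:3. Sum = 17.
n = 8, so closeness = 7/17.

7/17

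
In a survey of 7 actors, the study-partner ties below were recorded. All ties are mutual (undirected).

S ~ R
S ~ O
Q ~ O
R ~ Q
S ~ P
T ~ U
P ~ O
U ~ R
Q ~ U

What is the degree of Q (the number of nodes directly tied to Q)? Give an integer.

3

Q is directly tied to O, R, and U. That is 3 neighbors, so the degree of Q is 3.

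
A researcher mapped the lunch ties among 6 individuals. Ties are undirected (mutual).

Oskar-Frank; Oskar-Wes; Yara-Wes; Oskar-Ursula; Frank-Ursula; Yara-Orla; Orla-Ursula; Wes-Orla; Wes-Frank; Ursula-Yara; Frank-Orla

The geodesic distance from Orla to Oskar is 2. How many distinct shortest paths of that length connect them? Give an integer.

The shortest distance is 2. The length-2 paths are: Orla–Wes–Oskar; Orla–Ursula–Oskar; Orla–Frank–Oskar.
That gives 3 distinct shortest paths.

3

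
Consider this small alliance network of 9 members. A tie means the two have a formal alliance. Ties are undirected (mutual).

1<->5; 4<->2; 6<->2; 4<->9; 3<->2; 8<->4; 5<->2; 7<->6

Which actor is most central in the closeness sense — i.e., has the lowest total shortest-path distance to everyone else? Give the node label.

Farness (sum of distances to all others) for each node — 1:24, 2:12, 3:19, 4:15, 5:17, 6:17, 7:24, 8:22, 9:22.
The smallest farness is 12, for 2, so 2 has the highest closeness.

2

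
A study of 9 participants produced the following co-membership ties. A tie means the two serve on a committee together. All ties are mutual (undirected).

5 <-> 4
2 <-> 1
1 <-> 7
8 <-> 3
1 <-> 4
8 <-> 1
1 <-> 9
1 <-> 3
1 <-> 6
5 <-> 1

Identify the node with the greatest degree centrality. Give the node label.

Degrees — 1:8, 2:1, 3:2, 4:2, 5:2, 6:1, 7:1, 8:2, 9:1.
The maximum is 8, attained only by 1.

1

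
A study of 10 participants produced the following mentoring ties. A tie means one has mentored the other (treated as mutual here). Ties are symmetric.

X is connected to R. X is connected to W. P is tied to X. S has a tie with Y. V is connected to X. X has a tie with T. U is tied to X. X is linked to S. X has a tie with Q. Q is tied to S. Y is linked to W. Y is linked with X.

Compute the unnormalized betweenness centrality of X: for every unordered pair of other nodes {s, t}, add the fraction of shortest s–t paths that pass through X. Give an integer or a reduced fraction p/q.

32

Pairs whose geodesics pass through X — Y–P: 1; Y–T: 1; Y–R: 1; Y–Q: 1/2; Y–V: 1; Y–U: 1; P–T: 1; P–W: 1; P–S: 1; P–R: 1; P–Q: 1; P–V: 1; P–U: 1; T–W: 1 … (+19 more pairs).
All other pairs contribute 0.
Summing the contributions gives betweenness(X) = 32.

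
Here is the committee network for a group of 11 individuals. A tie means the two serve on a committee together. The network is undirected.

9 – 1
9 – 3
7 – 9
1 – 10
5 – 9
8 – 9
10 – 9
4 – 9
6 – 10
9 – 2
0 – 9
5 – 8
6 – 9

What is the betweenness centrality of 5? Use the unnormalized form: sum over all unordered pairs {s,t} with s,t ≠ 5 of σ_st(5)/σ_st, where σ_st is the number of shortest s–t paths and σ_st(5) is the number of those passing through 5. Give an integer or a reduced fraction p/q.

0

No shortest path between any pair of other nodes passes through 5.
Summing the contributions gives betweenness(5) = 0.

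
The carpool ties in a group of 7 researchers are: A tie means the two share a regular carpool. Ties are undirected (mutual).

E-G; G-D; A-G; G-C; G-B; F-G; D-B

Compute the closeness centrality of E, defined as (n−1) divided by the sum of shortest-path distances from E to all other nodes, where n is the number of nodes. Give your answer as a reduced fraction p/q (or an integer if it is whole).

6/11

Distances from E: A:2, B:2, C:2, D:2, F:2, G:1. Sum = 11.
n = 7, so closeness = 6/11.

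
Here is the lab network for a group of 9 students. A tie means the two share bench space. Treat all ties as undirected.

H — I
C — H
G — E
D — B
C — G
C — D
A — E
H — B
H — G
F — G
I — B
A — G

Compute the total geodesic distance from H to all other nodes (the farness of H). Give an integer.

12

Distances from H: A:2, B:1, C:1, D:2, E:2, F:2, G:1, I:1.
Sum = 2 + 1 + 1 + 2 + 2 + 2 + 1 + 1 = 12.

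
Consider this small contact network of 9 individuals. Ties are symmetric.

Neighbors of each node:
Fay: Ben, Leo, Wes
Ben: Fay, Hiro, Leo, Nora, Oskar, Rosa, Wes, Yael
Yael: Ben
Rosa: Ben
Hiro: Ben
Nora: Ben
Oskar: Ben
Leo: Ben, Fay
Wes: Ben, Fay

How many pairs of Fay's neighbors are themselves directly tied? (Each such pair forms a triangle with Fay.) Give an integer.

2

Fay's neighbors: Ben, Leo, and Wes.
Neighbor pairs that are themselves tied: Fay–Ben–Leo; Fay–Ben–Wes. Each forms one triangle with Fay, for 2 in total.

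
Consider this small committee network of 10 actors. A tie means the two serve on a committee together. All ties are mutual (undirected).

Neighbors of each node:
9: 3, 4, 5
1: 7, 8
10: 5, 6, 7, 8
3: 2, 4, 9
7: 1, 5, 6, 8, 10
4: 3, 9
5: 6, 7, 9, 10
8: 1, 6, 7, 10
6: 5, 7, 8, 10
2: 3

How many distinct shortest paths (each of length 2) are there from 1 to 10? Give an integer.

2

The shortest distance is 2. The length-2 paths are: 1–7–10; 1–8–10.
That gives 2 distinct shortest paths.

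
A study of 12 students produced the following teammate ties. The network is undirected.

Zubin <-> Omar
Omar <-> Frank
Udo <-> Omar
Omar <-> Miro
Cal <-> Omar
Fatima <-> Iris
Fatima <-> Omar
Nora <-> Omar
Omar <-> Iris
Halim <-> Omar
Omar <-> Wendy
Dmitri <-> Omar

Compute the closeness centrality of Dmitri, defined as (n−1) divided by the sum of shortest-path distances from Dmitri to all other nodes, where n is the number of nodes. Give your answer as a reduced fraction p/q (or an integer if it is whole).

Distances from Dmitri: Cal:2, Fatima:2, Frank:2, Halim:2, Iris:2, Miro:2, Nora:2, Omar:1, Udo:2, Wendy:2, Zubin:2. Sum = 21.
n = 12, so closeness = 11/21.

11/21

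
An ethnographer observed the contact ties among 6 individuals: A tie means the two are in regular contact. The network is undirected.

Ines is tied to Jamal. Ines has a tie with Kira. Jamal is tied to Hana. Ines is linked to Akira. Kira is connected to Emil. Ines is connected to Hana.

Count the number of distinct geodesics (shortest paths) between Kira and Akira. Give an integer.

1

The shortest distance is 2, and the only length-2 path is Kira–Ines–Akira. So there is exactly 1 shortest path.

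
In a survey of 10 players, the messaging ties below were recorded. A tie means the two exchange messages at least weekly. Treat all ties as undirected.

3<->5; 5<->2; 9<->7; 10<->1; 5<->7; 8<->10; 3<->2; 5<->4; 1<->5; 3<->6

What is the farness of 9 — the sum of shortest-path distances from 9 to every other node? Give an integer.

28

Distances from 9: 1:3, 2:3, 3:3, 4:3, 5:2, 6:4, 7:1, 8:5, 10:4.
Sum = 3 + 3 + 3 + 3 + 2 + 4 + 1 + 5 + 4 = 28.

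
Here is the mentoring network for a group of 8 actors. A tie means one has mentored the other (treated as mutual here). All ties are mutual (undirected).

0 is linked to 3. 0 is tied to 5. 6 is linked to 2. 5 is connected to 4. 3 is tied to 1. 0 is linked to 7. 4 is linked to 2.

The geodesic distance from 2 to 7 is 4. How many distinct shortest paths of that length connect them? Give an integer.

The shortest distance is 4, and the only length-4 path is 2–4–5–0–7. So there is exactly 1 shortest path.

1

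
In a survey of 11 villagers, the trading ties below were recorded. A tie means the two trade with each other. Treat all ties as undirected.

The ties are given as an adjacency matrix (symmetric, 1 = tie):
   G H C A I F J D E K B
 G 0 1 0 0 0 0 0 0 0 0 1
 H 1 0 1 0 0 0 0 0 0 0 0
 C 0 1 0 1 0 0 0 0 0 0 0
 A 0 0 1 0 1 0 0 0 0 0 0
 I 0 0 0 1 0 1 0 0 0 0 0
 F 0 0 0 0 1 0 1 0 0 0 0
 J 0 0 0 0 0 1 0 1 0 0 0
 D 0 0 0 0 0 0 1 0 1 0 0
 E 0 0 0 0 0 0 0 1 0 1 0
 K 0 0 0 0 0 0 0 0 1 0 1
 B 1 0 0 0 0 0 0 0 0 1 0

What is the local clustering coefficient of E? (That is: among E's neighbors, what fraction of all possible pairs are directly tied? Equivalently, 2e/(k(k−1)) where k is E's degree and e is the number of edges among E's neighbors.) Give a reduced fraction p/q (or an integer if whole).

E's neighbors: D and K (k = 2).
Possible neighbor pairs: C(2,2) = 1. Edges among them: none → e = 0.
Clustering(E) = 0/1.

0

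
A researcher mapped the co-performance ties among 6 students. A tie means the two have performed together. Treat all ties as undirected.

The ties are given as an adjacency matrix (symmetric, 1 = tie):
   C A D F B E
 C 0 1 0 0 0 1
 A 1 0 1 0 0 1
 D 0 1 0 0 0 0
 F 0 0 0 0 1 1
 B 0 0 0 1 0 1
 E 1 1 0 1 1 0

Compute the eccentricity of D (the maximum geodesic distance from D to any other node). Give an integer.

Distances from D: A:1, B:3, C:2, E:2, F:3.
The largest is 3 (to F and B), so the eccentricity of D is 3.

3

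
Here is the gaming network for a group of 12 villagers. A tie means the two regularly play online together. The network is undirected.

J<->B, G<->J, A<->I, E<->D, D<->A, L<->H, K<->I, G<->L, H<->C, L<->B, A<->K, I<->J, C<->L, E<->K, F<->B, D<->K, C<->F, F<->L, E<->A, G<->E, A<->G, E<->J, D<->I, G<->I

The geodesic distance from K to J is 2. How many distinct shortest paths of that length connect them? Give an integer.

The shortest distance is 2. The length-2 paths are: K–E–J; K–I–J.
That gives 2 distinct shortest paths.

2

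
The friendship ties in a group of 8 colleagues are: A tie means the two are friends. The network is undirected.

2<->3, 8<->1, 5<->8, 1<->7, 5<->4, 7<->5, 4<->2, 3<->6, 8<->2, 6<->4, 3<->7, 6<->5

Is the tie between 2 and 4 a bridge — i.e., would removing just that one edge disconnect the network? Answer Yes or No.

No

Even without that edge, 2 still reaches 4 via 2 – 8 – 5 – 4, so the network stays connected. Not a bridge.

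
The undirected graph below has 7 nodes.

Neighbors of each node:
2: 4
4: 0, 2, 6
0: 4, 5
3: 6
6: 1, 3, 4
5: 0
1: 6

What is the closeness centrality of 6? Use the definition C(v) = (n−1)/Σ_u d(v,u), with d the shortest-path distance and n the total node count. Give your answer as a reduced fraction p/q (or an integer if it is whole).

Distances from 6: 0:2, 1:1, 2:2, 3:1, 4:1, 5:3. Sum = 10.
n = 7, so closeness = 6/10 = 3/5.

3/5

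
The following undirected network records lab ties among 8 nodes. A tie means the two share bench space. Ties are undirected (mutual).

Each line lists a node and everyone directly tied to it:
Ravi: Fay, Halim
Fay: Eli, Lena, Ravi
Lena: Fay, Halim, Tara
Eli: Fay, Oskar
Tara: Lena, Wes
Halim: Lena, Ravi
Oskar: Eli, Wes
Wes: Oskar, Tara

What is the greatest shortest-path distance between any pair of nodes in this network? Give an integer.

Eccentricity of each node (its greatest distance to any other): Eli:3, Fay:3, Halim:4, Lena:3, Oskar:4, Ravi:4, Tara:3, Wes:4.
The maximum eccentricity is 4, realized for instance by the pair Ravi–Wes via Ravi – Fay – Lena – Tara – Wes. So the diameter is 4.

4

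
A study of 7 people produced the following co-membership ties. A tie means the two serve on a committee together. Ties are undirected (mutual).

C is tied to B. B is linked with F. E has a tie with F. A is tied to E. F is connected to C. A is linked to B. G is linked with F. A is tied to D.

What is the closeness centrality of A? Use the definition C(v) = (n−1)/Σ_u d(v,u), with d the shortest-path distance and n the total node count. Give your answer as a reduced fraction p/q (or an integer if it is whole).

Distances from A: B:1, C:2, D:1, E:1, F:2, G:3. Sum = 10.
n = 7, so closeness = 6/10 = 3/5.

3/5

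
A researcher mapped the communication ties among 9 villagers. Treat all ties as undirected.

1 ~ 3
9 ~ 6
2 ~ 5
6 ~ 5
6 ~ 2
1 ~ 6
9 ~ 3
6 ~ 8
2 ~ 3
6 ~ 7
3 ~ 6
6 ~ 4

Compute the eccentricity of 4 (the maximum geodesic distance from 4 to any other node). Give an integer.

2

Distances from 4: 1:2, 2:2, 3:2, 5:2, 6:1, 7:2, 8:2, 9:2.
The largest is 2 (to 7, 3, 5, 8, 1, 2, and 9), so the eccentricity of 4 is 2.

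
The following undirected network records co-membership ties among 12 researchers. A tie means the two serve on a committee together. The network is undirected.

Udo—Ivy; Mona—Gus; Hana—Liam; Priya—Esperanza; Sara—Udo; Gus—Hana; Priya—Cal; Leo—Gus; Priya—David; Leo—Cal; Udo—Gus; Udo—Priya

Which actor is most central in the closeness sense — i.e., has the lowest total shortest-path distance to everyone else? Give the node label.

Farness (sum of distances to all others) for each node — Cal:26, David:32, Esperanza:32, Gus:20, Hana:28, Ivy:29, Leo:25, Liam:38, Mona:30, Priya:22, Sara:29, Udo:19.
The smallest farness is 19, for Udo, so Udo has the highest closeness.

Udo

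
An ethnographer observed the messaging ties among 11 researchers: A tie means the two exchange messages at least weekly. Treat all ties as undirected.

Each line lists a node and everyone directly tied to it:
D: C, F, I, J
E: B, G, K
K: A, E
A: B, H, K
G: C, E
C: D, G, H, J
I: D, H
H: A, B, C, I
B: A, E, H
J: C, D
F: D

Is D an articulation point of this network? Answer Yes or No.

Yes

Removing D leaves {A, B, C, E, G, H, I, J, and K} with no path to {F}, so the network splits into 2 components. D is a cut vertex.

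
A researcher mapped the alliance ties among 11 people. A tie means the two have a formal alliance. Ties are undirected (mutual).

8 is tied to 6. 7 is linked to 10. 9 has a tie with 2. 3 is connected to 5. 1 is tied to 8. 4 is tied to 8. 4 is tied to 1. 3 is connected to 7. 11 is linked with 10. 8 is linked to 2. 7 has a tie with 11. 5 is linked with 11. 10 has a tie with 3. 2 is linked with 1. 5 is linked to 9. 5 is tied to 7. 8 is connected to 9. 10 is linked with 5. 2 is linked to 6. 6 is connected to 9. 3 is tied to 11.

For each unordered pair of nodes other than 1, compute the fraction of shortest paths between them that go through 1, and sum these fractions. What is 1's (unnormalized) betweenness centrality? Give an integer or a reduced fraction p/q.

Pairs whose geodesics pass through 1 — 4–2: 1/2.
All other pairs contribute 0.
Summing the contributions gives betweenness(1) = 1/2.

1/2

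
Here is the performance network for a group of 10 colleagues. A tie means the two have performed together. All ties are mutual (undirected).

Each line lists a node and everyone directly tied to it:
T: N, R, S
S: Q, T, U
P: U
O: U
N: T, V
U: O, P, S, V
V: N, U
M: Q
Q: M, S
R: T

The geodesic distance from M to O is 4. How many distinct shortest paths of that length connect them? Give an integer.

1

The shortest distance is 4, and the only length-4 path is M–Q–S–U–O. So there is exactly 1 shortest path.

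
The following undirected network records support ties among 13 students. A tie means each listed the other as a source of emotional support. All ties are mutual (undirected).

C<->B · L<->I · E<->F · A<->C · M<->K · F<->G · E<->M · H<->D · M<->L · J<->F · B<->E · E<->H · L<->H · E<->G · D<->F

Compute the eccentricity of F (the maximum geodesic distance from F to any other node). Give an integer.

4

Distances from F: A:4, B:2, C:3, D:1, E:1, G:1, H:2, I:4, J:1, K:3, L:3, M:2.
The largest is 4 (to I and A), so the eccentricity of F is 4.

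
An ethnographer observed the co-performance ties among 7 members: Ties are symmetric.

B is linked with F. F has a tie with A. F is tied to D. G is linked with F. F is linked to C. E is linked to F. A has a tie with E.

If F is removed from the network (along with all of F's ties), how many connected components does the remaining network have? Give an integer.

Without F, the remaining ties split the others into: {A, E}; {G}; {D}; {C}; {B}.
That's 5 separate components.

5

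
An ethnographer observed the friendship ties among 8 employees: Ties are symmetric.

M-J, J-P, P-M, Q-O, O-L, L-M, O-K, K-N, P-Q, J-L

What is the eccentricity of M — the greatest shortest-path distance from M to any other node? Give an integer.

4

Distances from M: J:1, K:3, L:1, N:4, O:2, P:1, Q:2.
The largest is 4 (to N), so the eccentricity of M is 4.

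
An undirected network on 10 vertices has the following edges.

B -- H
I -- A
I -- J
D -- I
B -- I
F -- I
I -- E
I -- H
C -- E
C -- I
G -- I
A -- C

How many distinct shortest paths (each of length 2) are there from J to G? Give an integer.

1

The shortest distance is 2, and the only length-2 path is J–I–G. So there is exactly 1 shortest path.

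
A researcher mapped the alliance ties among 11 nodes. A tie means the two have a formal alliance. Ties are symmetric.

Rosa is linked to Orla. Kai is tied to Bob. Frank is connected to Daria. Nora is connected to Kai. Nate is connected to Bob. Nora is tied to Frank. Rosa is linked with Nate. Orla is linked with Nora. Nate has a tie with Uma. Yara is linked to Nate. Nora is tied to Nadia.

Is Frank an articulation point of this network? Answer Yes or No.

Yes

Removing Frank leaves {Daria} with no path to {Bob, Kai, Nadia, Nate, Nora, Orla, Rosa, Uma, and Yara}, so the network splits into 2 components. Frank is a cut vertex.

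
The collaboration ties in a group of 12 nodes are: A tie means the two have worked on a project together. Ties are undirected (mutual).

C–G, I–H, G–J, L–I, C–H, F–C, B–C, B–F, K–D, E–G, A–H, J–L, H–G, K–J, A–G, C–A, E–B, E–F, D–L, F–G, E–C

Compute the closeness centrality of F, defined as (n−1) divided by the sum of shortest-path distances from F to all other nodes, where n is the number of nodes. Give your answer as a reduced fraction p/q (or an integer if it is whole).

11/23

Distances from F: A:2, B:1, C:1, D:4, E:1, G:1, H:2, I:3, J:2, K:3, L:3. Sum = 23.
n = 12, so closeness = 11/23.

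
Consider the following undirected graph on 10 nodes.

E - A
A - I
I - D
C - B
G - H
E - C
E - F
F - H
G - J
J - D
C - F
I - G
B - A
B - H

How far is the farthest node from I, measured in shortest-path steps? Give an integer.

Distances from I: A:1, B:2, C:3, D:1, E:2, F:3, G:1, H:2, J:2.
The largest is 3 (to F and C), so the eccentricity of I is 3.

3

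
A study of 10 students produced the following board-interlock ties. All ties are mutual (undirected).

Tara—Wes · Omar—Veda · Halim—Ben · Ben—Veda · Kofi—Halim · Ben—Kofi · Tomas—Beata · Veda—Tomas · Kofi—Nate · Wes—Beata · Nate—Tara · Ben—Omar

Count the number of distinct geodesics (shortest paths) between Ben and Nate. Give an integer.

The shortest distance is 2, and the only length-2 path is Ben–Kofi–Nate. So there is exactly 1 shortest path.

1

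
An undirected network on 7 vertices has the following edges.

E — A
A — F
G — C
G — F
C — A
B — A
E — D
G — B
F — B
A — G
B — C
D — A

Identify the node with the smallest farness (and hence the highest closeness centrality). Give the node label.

Farness (sum of distances to all others) for each node — A:6, B:8, C:9, D:10, E:10, F:9, G:8.
The smallest farness is 6, for A, so A has the highest closeness.

A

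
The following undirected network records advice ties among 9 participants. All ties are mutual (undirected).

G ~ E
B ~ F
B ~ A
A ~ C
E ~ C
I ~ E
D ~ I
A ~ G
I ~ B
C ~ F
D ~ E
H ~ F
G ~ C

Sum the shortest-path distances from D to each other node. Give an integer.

18

Distances from D: A:3, B:2, C:2, E:1, F:3, G:2, H:4, I:1.
Sum = 3 + 2 + 2 + 1 + 3 + 2 + 4 + 1 = 18.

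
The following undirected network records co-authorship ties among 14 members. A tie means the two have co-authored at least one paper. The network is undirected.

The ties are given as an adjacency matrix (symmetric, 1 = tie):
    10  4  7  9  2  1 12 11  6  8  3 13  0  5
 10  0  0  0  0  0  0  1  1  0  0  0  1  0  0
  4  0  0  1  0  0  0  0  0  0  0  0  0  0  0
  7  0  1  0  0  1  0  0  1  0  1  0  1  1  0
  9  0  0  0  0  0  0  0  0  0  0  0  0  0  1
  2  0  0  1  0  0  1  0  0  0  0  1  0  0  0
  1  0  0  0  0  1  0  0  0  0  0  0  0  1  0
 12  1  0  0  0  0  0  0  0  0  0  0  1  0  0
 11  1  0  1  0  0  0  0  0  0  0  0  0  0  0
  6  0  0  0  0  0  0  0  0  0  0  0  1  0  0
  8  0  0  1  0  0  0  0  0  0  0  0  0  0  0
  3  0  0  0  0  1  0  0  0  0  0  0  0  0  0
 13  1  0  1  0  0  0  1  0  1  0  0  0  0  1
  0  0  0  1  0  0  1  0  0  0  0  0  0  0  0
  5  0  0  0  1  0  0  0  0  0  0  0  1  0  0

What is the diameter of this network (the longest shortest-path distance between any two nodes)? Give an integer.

5

Eccentricity of each node (its greatest distance to any other): 0:4, 1:5, 2:4, 3:5, 4:4, 5:4, 6:4, 7:3, 8:4, 9:5, 10:4, 11:4, 12:4, 13:3.
The maximum eccentricity is 5, realized for instance by the pair 9–1 via 9 – 5 – 13 – 7 – 2 – 1. So the diameter is 5.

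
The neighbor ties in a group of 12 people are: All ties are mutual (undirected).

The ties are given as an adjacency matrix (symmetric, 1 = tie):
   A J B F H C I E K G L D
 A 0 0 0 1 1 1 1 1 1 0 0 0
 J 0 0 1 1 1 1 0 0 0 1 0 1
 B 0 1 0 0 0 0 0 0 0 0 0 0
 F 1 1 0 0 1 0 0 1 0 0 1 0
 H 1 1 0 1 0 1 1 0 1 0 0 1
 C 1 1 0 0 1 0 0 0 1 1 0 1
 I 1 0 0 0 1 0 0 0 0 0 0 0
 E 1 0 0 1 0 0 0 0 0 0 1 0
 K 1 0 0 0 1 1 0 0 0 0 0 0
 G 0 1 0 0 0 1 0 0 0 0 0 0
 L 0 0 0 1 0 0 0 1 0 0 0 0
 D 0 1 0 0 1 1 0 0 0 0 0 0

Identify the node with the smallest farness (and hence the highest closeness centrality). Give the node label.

H

Farness (sum of distances to all others) for each node — A:17, B:26, C:17, D:21, E:22, F:17, G:23, H:15, I:23, J:16, K:21, L:26.
The smallest farness is 15, for H, so H has the highest closeness.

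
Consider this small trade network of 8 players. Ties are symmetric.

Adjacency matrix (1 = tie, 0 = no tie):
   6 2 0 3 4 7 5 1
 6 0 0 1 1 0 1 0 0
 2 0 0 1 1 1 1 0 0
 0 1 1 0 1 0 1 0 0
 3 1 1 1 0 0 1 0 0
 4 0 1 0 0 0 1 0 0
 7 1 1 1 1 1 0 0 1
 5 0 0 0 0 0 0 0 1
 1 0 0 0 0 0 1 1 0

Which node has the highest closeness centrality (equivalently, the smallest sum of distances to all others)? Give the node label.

7

Farness (sum of distances to all others) for each node — 0:11, 1:12, 2:11, 3:11, 4:13, 5:18, 6:12, 7:8.
The smallest farness is 8, for 7, so 7 has the highest closeness.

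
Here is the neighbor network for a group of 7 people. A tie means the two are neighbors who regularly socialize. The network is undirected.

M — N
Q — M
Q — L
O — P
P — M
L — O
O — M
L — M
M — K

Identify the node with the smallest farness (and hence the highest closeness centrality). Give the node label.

Farness (sum of distances to all others) for each node — K:11, L:9, M:6, N:11, O:9, P:10, Q:10.
The smallest farness is 6, for M, so M has the highest closeness.

M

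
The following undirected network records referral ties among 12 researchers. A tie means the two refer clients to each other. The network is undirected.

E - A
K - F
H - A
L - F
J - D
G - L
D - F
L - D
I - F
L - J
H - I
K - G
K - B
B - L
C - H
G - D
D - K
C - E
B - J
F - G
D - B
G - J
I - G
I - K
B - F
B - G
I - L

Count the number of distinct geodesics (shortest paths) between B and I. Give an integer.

The shortest distance is 2. The length-2 paths are: B–L–I; B–K–I; B–G–I; B–F–I.
That gives 4 distinct shortest paths.

4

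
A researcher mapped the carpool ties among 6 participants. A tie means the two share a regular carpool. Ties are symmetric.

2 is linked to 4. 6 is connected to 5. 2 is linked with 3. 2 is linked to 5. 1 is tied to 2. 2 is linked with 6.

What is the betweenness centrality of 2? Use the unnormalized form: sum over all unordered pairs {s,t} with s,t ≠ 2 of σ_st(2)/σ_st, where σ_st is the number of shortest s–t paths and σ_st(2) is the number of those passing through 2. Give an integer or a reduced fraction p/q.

9

Pairs whose geodesics pass through 2 — 3–6: 1; 3–5: 1; 3–1: 1; 3–4: 1; 6–1: 1; 6–4: 1; 5–1: 1; 5–4: 1; 1–4: 1.
All other pairs contribute 0.
Summing the contributions gives betweenness(2) = 9.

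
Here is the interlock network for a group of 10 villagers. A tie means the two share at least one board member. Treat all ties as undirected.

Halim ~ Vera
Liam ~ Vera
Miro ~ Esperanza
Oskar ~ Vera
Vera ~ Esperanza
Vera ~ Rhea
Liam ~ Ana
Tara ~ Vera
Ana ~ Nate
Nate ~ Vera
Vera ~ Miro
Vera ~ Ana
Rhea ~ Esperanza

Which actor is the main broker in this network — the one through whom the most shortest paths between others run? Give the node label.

Vera

Unnormalized betweenness of each node: Ana:1/2, Esperanza:1/2, Halim:0, Liam:0, Miro:0, Nate:0, Oskar:0, Rhea:0, Tara:0, Vera:31.
Vera has the largest value, 31, making it the main broker — the node through which the most shortest paths run.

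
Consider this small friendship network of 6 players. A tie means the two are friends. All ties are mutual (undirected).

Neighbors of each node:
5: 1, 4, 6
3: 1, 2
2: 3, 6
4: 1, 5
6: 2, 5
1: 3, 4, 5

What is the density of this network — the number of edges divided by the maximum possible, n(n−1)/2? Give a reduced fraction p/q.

7/15

There are 7 edges and 6 nodes, so the maximum possible is C(6,2) = 15.
Density = 7/15.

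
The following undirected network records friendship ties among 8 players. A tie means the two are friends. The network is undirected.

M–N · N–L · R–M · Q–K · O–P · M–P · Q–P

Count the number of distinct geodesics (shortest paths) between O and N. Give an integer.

1

The shortest distance is 3, and the only length-3 path is O–P–M–N. So there is exactly 1 shortest path.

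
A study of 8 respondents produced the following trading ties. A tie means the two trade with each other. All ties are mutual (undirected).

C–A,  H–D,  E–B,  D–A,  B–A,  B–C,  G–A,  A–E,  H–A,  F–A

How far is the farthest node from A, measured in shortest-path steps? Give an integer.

1

Distances from A: B:1, C:1, D:1, E:1, F:1, G:1, H:1.
The largest is 1 (to B, G, E, D, F, C, and H), so the eccentricity of A is 1.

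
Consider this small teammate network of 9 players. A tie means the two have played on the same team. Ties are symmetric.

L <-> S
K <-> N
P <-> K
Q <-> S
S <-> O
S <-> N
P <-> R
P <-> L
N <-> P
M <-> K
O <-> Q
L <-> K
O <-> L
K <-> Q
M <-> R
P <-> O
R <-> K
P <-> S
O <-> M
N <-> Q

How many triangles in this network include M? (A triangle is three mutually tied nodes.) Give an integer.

1

M's neighbors: K, O, and R.
Neighbor pairs that are themselves tied: M–K–R. Each forms one triangle with M, for 1 in total.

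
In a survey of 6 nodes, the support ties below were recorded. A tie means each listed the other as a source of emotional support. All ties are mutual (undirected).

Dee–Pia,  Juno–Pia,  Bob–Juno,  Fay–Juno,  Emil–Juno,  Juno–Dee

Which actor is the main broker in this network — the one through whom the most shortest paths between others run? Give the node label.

Unnormalized betweenness of each node: Bob:0, Dee:0, Emil:0, Fay:0, Juno:9, Pia:0.
Juno has the largest value, 9, making it the main broker — the node through which the most shortest paths run.

Juno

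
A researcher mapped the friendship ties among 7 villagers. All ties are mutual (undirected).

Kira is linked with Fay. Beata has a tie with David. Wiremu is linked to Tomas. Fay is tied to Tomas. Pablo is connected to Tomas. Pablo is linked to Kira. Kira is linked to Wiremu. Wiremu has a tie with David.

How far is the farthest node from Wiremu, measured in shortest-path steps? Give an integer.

Distances from Wiremu: Beata:2, David:1, Fay:2, Kira:1, Pablo:2, Tomas:1.
The largest is 2 (to Pablo, Fay, and Beata), so the eccentricity of Wiremu is 2.

2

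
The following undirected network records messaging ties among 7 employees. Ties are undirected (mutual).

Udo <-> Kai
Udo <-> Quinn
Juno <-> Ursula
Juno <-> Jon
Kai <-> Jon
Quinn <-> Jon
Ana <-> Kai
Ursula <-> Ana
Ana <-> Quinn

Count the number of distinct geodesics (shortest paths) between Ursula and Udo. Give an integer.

The shortest distance is 3. The length-3 paths are: Ursula–Ana–Quinn–Udo; Ursula–Ana–Kai–Udo.
That gives 2 distinct shortest paths.

2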